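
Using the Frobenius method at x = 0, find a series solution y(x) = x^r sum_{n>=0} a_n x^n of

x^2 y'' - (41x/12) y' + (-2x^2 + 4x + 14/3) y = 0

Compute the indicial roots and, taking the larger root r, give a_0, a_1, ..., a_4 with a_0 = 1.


Write in Frobenius form y'' + (p(x)/x) y' + (q(x)/x^2) y = 0:
  p(x) = -41/12,  q(x) = -2x^2 + 4x + 14/3.
Indicial equation: r(r-1) + (-41/12) r + (14/3) = 0 -> roots r_1 = 8/3, r_2 = 7/4.
Take r = r_1 = 8/3. Let y(x) = x^r sum_{n>=0} a_n x^n with a_0 = 1.
Substitute y = x^r sum a_n x^n and match x^{r+n}. The recurrence is
  D(n) a_n + 4 a_{n-1} - 2 a_{n-2} = 0,  where D(n) = (r+n)(r+n-1) + (-41/12)(r+n) + (14/3).
  a_n = [-4 a_{n-1} + 2 a_{n-2}] / D(n).
Since the indicial polynomial factors as (r - r_1)(r - r_2), D(n) = (r_1 + n - r_1)(r_1 + n - r_2) = n(n + 11/12).
Evaluating step by step (a_0 = 1):
  n = 1: D(1) = 1(1 + 11/12) = 23/12; numerator = -4(1) = -4; a_1 = (-4)/(23/12) = -48/23
  n = 2: D(2) = 2(2 + 11/12) = 35/6; numerator = -4(-48/23) + 2(1) = 238/23; a_2 = (238/23)/(35/6) = 204/115
  n = 3: D(3) = 3(3 + 11/12) = 47/4; numerator = -4(204/115) + 2(-48/23) = -1296/115; a_3 = (-1296/115)/(47/4) = -5184/5405
  n = 4: D(4) = 4(4 + 11/12) = 59/3; numerator = -4(-5184/5405) + 2(204/115) = 39912/5405; a_4 = (39912/5405)/(59/3) = 119736/318895

r = 8/3; a_0 = 1; a_1 = -48/23; a_2 = 204/115; a_3 = -5184/5405; a_4 = 119736/318895


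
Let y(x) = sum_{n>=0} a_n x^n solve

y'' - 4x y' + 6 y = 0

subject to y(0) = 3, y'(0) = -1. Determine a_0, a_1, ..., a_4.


Ansatz: y(x) = sum_{n>=0} a_n x^n, so y'(x) = sum_{n>=1} n a_n x^(n-1) and y''(x) = sum_{n>=2} n(n-1) a_n x^(n-2).
Substitute into P(x) y'' + Q(x) y' + R(x) y = 0 with P(x) = 1, Q(x) = -4x, R(x) = 6, and match powers of x.
Initial conditions: a_0 = 3, a_1 = -1.
Setting the coefficient of each power of x to zero and solving order by order (substituting the coefficients already found):
  x^0: 2 a_2 + 6 a_0 = 0  ->  2 a_2 = -6 a_0 = -18  ->  a_2 = -9
  x^1: 6 a_3 + 2 a_1 = 0  ->  6 a_3 = -2 a_1 = 2  ->  a_3 = 1/3
  x^2: 12 a_4 - 2 a_2 = 0  ->  12 a_4 = 2 a_2 = -18  ->  a_4 = -3/2
Truncated series: y(x) = 3 - x - 9 x^2 + (1/3) x^3 - (3/2) x^4 + O(x^5).

a_0 = 3; a_1 = -1; a_2 = -9; a_3 = 1/3; a_4 = -3/2


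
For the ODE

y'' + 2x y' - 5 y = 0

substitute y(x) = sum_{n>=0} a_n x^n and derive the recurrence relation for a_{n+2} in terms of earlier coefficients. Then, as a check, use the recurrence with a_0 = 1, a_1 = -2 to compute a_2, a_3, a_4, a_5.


Substitute y = sum_n a_n x^n.
y''(x) has coefficient (n+2)(n+1) a_{n+2} at x^n;
2 x y'(x) has coefficient 2 n a_n at x^n (shift);
-5 y(x) has coefficient -5 a_n at x^n.
Matching x^n: (n+2)(n+1) a_{n+2} + (2n - 5) a_n = 0.
Thus a_{n+2} = (-2n + 5) / ((n+1)(n+2)) * a_n.

Check with a_0 = 1, a_1 = -2 (apply the recurrence for n = 0, 1, 2, 3): a_0 = 1, a_1 = -2, a_2 = 5/2, a_3 = -1, a_4 = 5/24, a_5 = 1/20.

a_(n+2) = (-2n + 5) / ((n+1)(n+2)) * a_n; check: a_0 = 1, a_1 = -2, a_2 = 5/2, a_3 = -1, a_4 = 5/24, a_5 = 1/20


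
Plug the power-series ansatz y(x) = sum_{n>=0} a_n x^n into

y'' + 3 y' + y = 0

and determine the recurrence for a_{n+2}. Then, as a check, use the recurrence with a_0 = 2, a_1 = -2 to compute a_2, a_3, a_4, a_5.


Substitute y = sum_n a_n x^n.
y''(x) has coefficient (n+2)(n+1) a_{n+2} at x^n;
3 y'(x) has coefficient 3 (n+1) a_{n+1} at x^n;
y(x) has coefficient 1 a_n at x^n.
Matching x^n: (n+2)(n+1) a_{n+2} + 3 (n+1) a_{n+1} + 1 a_n = 0.
Thus a_{n+2} = [-3 (n+1) a_{n+1} - 1 a_n] / ((n+1)(n+2)).

Check with a_0 = 2, a_1 = -2 (apply the recurrence for n = 0, 1, 2, 3): a_0 = 2, a_1 = -2, a_2 = 2, a_3 = -5/3, a_4 = 13/12, a_5 = -17/30.

a_(n+2) = [-3 (n+1) a_(n+1) - 1 a_n] / ((n+1)(n+2)); check: a_0 = 2, a_1 = -2, a_2 = 2, a_3 = -5/3, a_4 = 13/12, a_5 = -17/30


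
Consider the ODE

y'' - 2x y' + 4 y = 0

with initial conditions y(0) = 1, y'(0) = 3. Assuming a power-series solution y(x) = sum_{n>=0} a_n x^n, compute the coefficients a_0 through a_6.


Ansatz: y(x) = sum_{n>=0} a_n x^n, so y'(x) = sum_{n>=1} n a_n x^(n-1) and y''(x) = sum_{n>=2} n(n-1) a_n x^(n-2).
Substitute into P(x) y'' + Q(x) y' + R(x) y = 0 with P(x) = 1, Q(x) = -2x, R(x) = 4, and match powers of x.
Initial conditions: a_0 = 1, a_1 = 3.
Setting the coefficient of each power of x to zero and solving order by order (substituting the coefficients already found):
  x^0: 2 a_2 + 4 a_0 = 0  ->  2 a_2 = -4 a_0 = -4  ->  a_2 = -2
  x^1: 6 a_3 + 2 a_1 = 0  ->  6 a_3 = -2 a_1 = -6  ->  a_3 = -1
  x^2: 12 a_4 = 0  ->  a_4 = 0
  x^3: 20 a_5 - 2 a_3 = 0  ->  20 a_5 = 2 a_3 = -2  ->  a_5 = -1/10
  x^4: 30 a_6 - 4 a_4 = 0  ->  30 a_6 = 4 a_4 = 0  ->  a_6 = 0
Truncated series: y(x) = 1 + 3 x - 2 x^2 - x^3 - (1/10) x^5 + O(x^7).

a_0 = 1; a_1 = 3; a_2 = -2; a_3 = -1; a_4 = 0; a_5 = -1/10; a_6 = 0


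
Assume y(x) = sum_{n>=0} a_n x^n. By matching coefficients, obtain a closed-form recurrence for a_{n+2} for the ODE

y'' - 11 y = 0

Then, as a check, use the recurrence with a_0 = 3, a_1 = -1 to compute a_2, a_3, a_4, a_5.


Substitute y = sum_n a_n x^n into y'' + (const) y = 0.
y''(x) = sum_{n>=0} (n+2)(n+1) a_{n+2} x^n.
The ODE becomes sum_n [(n+2)(n+1) a_{n+2} - 11 a_n] x^n = 0.
Setting each coefficient to zero gives the recurrence:
  (n+2)(n+1) a_{n+2} - 11 a_n = 0,
  a_{n+2} = 11 / ((n+1)(n+2)) a_n.

Check with a_0 = 3, a_1 = -1 (apply the recurrence for n = 0, 1, 2, 3): a_0 = 3, a_1 = -1, a_2 = 33/2, a_3 = -11/6, a_4 = 121/8, a_5 = -121/120.

a_{n+2} = 11/((n+1)(n+2)) * a_n; check: a_0 = 3, a_1 = -1, a_2 = 33/2, a_3 = -11/6, a_4 = 121/8, a_5 = -121/120


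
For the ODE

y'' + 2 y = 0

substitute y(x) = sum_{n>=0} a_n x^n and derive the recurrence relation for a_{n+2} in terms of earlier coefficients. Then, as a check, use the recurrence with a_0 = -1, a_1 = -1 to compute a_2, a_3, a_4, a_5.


Substitute y = sum_n a_n x^n into y'' + (const) y = 0.
y''(x) = sum_{n>=0} (n+2)(n+1) a_{n+2} x^n.
The ODE becomes sum_n [(n+2)(n+1) a_{n+2} + 2 a_n] x^n = 0.
Setting each coefficient to zero gives the recurrence:
  (n+2)(n+1) a_{n+2} + 2 a_n = 0,
  a_{n+2} = -2 / ((n+1)(n+2)) a_n.

Check with a_0 = -1, a_1 = -1 (apply the recurrence for n = 0, 1, 2, 3): a_0 = -1, a_1 = -1, a_2 = 1, a_3 = 1/3, a_4 = -1/6, a_5 = -1/30.

a_{n+2} = -2/((n+1)(n+2)) * a_n; check: a_0 = -1, a_1 = -1, a_2 = 1, a_3 = 1/3, a_4 = -1/6, a_5 = -1/30


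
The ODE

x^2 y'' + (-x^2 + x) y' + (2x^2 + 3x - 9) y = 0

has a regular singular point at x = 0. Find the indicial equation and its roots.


Divide by x^2 to reach normal form y'' + P_1(x) y' + P_2(x) y = 0 with P_1(x) = -1 + 1/x and P_2(x) = 2 + 3/x - 9/x^2.
x = 0 is a singular point because the y'-coefficient -1 + 1/x has a pole at x = 0 and the y-coefficient 2 + 3/x - 9/x^2 has a pole at x = 0.
It is a regular singular point because x P_1(x) = p(x) = 1 - x and x^2 P_2(x) = q(x) = 2x^2 + 3x - 9 are polynomials, hence analytic at x = 0.
p(0) = 1,  q(0) = -9.
Indicial equation: r(r-1) + p(0) r + q(0) = 0, i.e. r^2 + (p(0) - 1) r + q(0) = 0, i.e. r^2 - 9 = 0.
Discriminant: (0)^2 - 4(-9) = 36, so r = (0 ± 6)/2.
Solving: r_1 = 3, r_2 = -3.

indicial: r^2 - 9 = 0; roots r_1 = 3, r_2 = -3


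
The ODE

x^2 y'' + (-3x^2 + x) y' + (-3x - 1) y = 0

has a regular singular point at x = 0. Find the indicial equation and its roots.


Divide by x^2 to reach normal form y'' + P_1(x) y' + P_2(x) y = 0 with P_1(x) = -3 + 1/x and P_2(x) = -3/x - 1/x^2.
x = 0 is a singular point because the y'-coefficient -3 + 1/x has a pole at x = 0 and the y-coefficient -3/x - 1/x^2 has a pole at x = 0.
It is a regular singular point because x P_1(x) = p(x) = 1 - 3x and x^2 P_2(x) = q(x) = -3x - 1 are polynomials, hence analytic at x = 0.
p(0) = 1,  q(0) = -1.
Indicial equation: r(r-1) + p(0) r + q(0) = 0, i.e. r^2 + (p(0) - 1) r + q(0) = 0, i.e. r^2 - 1 = 0.
Discriminant: (0)^2 - 4(-1) = 4, so r = (0 ± 2)/2.
Solving: r_1 = 1, r_2 = -1.

indicial: r^2 - 1 = 0; roots r_1 = 1, r_2 = -1


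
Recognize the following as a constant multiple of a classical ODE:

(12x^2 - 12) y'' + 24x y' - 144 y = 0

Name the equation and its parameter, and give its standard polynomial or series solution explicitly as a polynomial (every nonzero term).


All three coefficients share the factor -12; dividing through by -12 gives  (1 - x^2) y'' - 2x y' + 12 y = 0.
This matches the Legendre equation (1 - x^2) y'' - 2x y' + n(n+1) y = 0 (note the -2x y' term) with n(n+1) = 12, so n = 3; the polynomial solution is P_3(x).
With y = sum_k a_k x^k, matching x^k gives (k+2)(k+1) a_{k+2} = [k(k+1) - n(n+1)] a_k = (k - 3)(k + 4) a_k. The right side vanishes at k = 3, so the series with the parity of 3 terminates at degree 3.
Standard normalization (P_n(1) = 1): leading coefficient (2n)!/(2^n (n!)^2) = 720/(8*36) = 5/2, so a_3 = 5/2. Work downward with a_k = (k+1)(k+2) a_{k+2} / ((k - 3)(k + 4)):
  a_1 = (2)(3)(5/2) / ((1 - 3)(1 + 4)) = 15/(-10) = -3/2
Hence P_3(x) = 5 x^3/2 - 3 x/2.

P_3(x); series = 5 x^3/2 - 3 x/2


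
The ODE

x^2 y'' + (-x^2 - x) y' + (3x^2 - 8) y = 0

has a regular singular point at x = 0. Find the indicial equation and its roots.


Divide by x^2 to reach normal form y'' + P_1(x) y' + P_2(x) y = 0 with P_1(x) = -1 - 1/x and P_2(x) = 3 - 8/x^2.
x = 0 is a singular point because the y'-coefficient -1 - 1/x has a pole at x = 0 and the y-coefficient 3 - 8/x^2 has a pole at x = 0.
It is a regular singular point because x P_1(x) = p(x) = -x - 1 and x^2 P_2(x) = q(x) = 3x^2 - 8 are polynomials, hence analytic at x = 0.
p(0) = -1,  q(0) = -8.
Indicial equation: r(r-1) + p(0) r + q(0) = 0, i.e. r^2 + (p(0) - 1) r + q(0) = 0, i.e. r^2 - 2 r - 8 = 0.
Discriminant: (-2)^2 - 4(-8) = 36, so r = (2 ± 6)/2.
Solving: r_1 = 4, r_2 = -2.

indicial: r^2 - 2 r - 8 = 0; roots r_1 = 4, r_2 = -2


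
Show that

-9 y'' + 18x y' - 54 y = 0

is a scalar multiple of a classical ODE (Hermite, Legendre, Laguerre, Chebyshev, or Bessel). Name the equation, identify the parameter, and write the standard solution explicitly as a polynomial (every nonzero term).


All three coefficients share the factor -9; dividing through by -9 gives  y'' - 2x y' + 6 y = 0.
This matches the Hermite equation y'' - 2x y' + 2n y = 0 with 2n = 6, so n = 3; the polynomial solution is H_3(x).
With y = sum_k a_k x^k, matching x^k gives (k+2)(k+1) a_{k+2} = 2(k - n) a_k = 2(k - 3) a_k. The right side vanishes at k = 3, so the series with the parity of 3 terminates at degree 3.
Standard normalization: leading coefficient of H_n is 2^n, so a_3 = 2^3 = 8. Work downward with a_k = (k+1)(k+2) a_{k+2} / (2(k - n)):
  a_1 = (2)(3)(8) / (2(1 - 3)) = 48/(-4) = -12
Hence H_3(x) = 8 x^3 - 12 x.

H_3(x); series = 8 x^3 - 12 x


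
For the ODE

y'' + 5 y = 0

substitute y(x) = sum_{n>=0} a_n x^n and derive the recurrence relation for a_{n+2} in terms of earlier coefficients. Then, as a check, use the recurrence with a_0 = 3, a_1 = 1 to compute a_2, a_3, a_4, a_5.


Substitute y = sum_n a_n x^n into y'' + (const) y = 0.
y''(x) = sum_{n>=0} (n+2)(n+1) a_{n+2} x^n.
The ODE becomes sum_n [(n+2)(n+1) a_{n+2} + 5 a_n] x^n = 0.
Setting each coefficient to zero gives the recurrence:
  (n+2)(n+1) a_{n+2} + 5 a_n = 0,
  a_{n+2} = -5 / ((n+1)(n+2)) a_n.

Check with a_0 = 3, a_1 = 1 (apply the recurrence for n = 0, 1, 2, 3): a_0 = 3, a_1 = 1, a_2 = -15/2, a_3 = -5/6, a_4 = 25/8, a_5 = 5/24.

a_{n+2} = -5/((n+1)(n+2)) * a_n; check: a_0 = 3, a_1 = 1, a_2 = -15/2, a_3 = -5/6, a_4 = 25/8, a_5 = 5/24


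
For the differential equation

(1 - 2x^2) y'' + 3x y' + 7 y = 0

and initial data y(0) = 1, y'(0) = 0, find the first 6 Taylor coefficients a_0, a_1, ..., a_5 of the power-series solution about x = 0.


Ansatz: y(x) = sum_{n>=0} a_n x^n, so y'(x) = sum_{n>=1} n a_n x^(n-1) and y''(x) = sum_{n>=2} n(n-1) a_n x^(n-2).
Substitute into P(x) y'' + Q(x) y' + R(x) y = 0 with P(x) = 1 - 2x^2, Q(x) = 3x, R(x) = 7, and match powers of x.
Initial conditions: a_0 = 1, a_1 = 0.
Setting the coefficient of each power of x to zero and solving order by order (substituting the coefficients already found):
  x^0: 2 a_2 + 7 a_0 = 0  ->  2 a_2 = -7 a_0 = -7  ->  a_2 = -7/2
  x^1: 6 a_3 + 10 a_1 = 0  ->  6 a_3 = -10 a_1 = 0  ->  a_3 = 0
  x^2: 12 a_4 + 9 a_2 = 0  ->  12 a_4 = -9 a_2 = 63/2  ->  a_4 = 21/8
  x^3: 20 a_5 + 4 a_3 = 0  ->  20 a_5 = -4 a_3 = 0  ->  a_5 = 0
Truncated series: y(x) = 1 - (7/2) x^2 + (21/8) x^4 + O(x^6).

a_0 = 1; a_1 = 0; a_2 = -7/2; a_3 = 0; a_4 = 21/8; a_5 = 0


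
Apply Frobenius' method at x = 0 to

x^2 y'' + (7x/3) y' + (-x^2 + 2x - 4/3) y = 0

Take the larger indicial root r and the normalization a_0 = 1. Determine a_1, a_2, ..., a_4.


Write in Frobenius form y'' + (p(x)/x) y' + (q(x)/x^2) y = 0:
  p(x) = 7/3,  q(x) = -x^2 + 2x - 4/3.
Indicial equation: r(r-1) + (7/3) r + (-4/3) = 0 -> roots r_1 = 2/3, r_2 = -2.
Take r = r_1 = 2/3. Let y(x) = x^r sum_{n>=0} a_n x^n with a_0 = 1.
Substitute y = x^r sum a_n x^n and match x^{r+n}. The recurrence is
  D(n) a_n + 2 a_{n-1} - 1 a_{n-2} = 0,  where D(n) = (r+n)(r+n-1) + (7/3)(r+n) + (-4/3).
  a_n = [-2 a_{n-1} + 1 a_{n-2}] / D(n).
Since the indicial polynomial factors as (r - r_1)(r - r_2), D(n) = (r_1 + n - r_1)(r_1 + n - r_2) = n(n + 8/3).
Evaluating step by step (a_0 = 1):
  n = 1: D(1) = 1(1 + 8/3) = 11/3; numerator = -2(1) = -2; a_1 = (-2)/(11/3) = -6/11
  n = 2: D(2) = 2(2 + 8/3) = 28/3; numerator = -2(-6/11) + 1(1) = 23/11; a_2 = (23/11)/(28/3) = 69/308
  n = 3: D(3) = 3(3 + 8/3) = 17; numerator = -2(69/308) + 1(-6/11) = -153/154; a_3 = (-153/154)/(17) = -9/154
  n = 4: D(4) = 4(4 + 8/3) = 80/3; numerator = -2(-9/154) + 1(69/308) = 15/44; a_4 = (15/44)/(80/3) = 9/704

r = 2/3; a_0 = 1; a_1 = -6/11; a_2 = 69/308; a_3 = -9/154; a_4 = 9/704


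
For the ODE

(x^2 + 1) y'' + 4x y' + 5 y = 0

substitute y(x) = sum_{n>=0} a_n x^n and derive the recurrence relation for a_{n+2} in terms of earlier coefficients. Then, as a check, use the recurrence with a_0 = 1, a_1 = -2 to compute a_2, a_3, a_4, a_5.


Substitute y = sum_n a_n x^n.
(1 + 1 x^2) y'' contributes (n+2)(n+1) a_{n+2} + n(n-1) a_n at x^n.
4 x y'(x) contributes 4 n a_n at x^n.
5 y(x) contributes 5 a_n at x^n.
Matching x^n: (n+2)(n+1) a_{n+2} + (n(n-1) + 4 n + 5) a_n = 0.
Thus a_{n+2} = (-n(n-1) - 4 n - 5) / ((n+1)(n+2)) * a_n.

Check with a_0 = 1, a_1 = -2 (apply the recurrence for n = 0, 1, 2, 3): a_0 = 1, a_1 = -2, a_2 = -5/2, a_3 = 3, a_4 = 25/8, a_5 = -69/20.

a_(n+2) = (-n(n-1) - 4 n - 5) / ((n+1)(n+2)) * a_n; check: a_0 = 1, a_1 = -2, a_2 = -5/2, a_3 = 3, a_4 = 25/8, a_5 = -69/20


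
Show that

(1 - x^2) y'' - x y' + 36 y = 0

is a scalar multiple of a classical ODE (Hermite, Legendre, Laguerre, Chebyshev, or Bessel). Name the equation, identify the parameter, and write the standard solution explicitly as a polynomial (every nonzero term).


The equation is already in a standard form:  (1 - x^2) y'' - x y' + 36 y = 0.
This matches the Chebyshev equation (1 - x^2) y'' - x y' + n^2 y = 0 (note the -x y' term, not -2x y') with n^2 = 36, so n = 6; the polynomial solution is T_6(x).
With y = sum_k a_k x^k, matching x^k gives (k+2)(k+1) a_{k+2} = (k^2 - n^2) a_k = (k - 6)(k + 6) a_k. The right side vanishes at k = 6, so the series with the parity of 6 terminates at degree 6.
Standard normalization: leading coefficient of T_n is 2^(n-1), so a_6 = 2^5 = 32. Work downward with a_k = (k+1)(k+2) a_{k+2} / ((k - 6)(k + 6)):
  a_4 = (5)(6)(32) / ((4 - 6)(4 + 6)) = 960/(-20) = -48
  a_2 = (3)(4)(-48) / ((2 - 6)(2 + 6)) = -576/(-32) = 18
  a_0 = (1)(2)(18) / ((0 - 6)(0 + 6)) = 36/(-36) = -1
Hence T_6(x) = 32 x^6 - 48 x^4 + 18 x^2 - 1.

T_6(x); series = 32 x^6 - 48 x^4 + 18 x^2 - 1


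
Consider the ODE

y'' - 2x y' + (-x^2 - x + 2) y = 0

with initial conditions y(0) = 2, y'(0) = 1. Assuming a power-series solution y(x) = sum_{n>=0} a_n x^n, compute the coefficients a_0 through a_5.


Ansatz: y(x) = sum_{n>=0} a_n x^n, so y'(x) = sum_{n>=1} n a_n x^(n-1) and y''(x) = sum_{n>=2} n(n-1) a_n x^(n-2).
Substitute into P(x) y'' + Q(x) y' + R(x) y = 0 with P(x) = 1, Q(x) = -2x, R(x) = -x^2 - x + 2, and match powers of x.
Initial conditions: a_0 = 2, a_1 = 1.
Setting the coefficient of each power of x to zero and solving order by order (substituting the coefficients already found):
  x^0: 2 a_2 + 2 a_0 = 0  ->  2 a_2 = -2 a_0 = -4  ->  a_2 = -2
  x^1: 6 a_3 - a_0 = 0  ->  6 a_3 = a_0 = 2  ->  a_3 = 1/3
  x^2: 12 a_4 - 2 a_2 - a_1 - a_0 = 0  ->  12 a_4 = 2 a_2 + a_1 + a_0 = -1  ->  a_4 = -1/12
  x^3: 20 a_5 - 4 a_3 - a_2 - a_1 = 0  ->  20 a_5 = 4 a_3 + a_2 + a_1 = 1/3  ->  a_5 = 1/60
Truncated series: y(x) = 2 + x - 2 x^2 + (1/3) x^3 - (1/12) x^4 + (1/60) x^5 + O(x^6).

a_0 = 2; a_1 = 1; a_2 = -2; a_3 = 1/3; a_4 = -1/12; a_5 = 1/60


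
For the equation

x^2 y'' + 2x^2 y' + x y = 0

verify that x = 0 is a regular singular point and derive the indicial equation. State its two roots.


Divide by x^2 to reach normal form y'' + P_1(x) y' + P_2(x) y = 0 with P_1(x) = 2 and P_2(x) = 1/x.
x = 0 is a singular point because the y-coefficient 1/x has a pole at x = 0.
It is a regular singular point because x P_1(x) = p(x) = 2x and x^2 P_2(x) = q(x) = x are polynomials, hence analytic at x = 0.
p(0) = 0,  q(0) = 0.
Indicial equation: r(r-1) + p(0) r + q(0) = 0, i.e. r^2 + (p(0) - 1) r + q(0) = 0, i.e. r^2 - 1 r = 0.
Discriminant: (-1)^2 - 4(0) = 1, so r = (1 ± 1)/2.
Solving: r_1 = 1, r_2 = 0.

indicial: r^2 - 1 r = 0; roots r_1 = 1, r_2 = 0


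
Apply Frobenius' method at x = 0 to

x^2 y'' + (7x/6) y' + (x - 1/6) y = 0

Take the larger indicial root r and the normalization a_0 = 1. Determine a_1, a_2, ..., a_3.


Write in Frobenius form y'' + (p(x)/x) y' + (q(x)/x^2) y = 0:
  p(x) = 7/6,  q(x) = x - 1/6.
Indicial equation: r(r-1) + (7/6) r + (-1/6) = 0 -> roots r_1 = 1/3, r_2 = -1/2.
Take r = r_1 = 1/3. Let y(x) = x^r sum_{n>=0} a_n x^n with a_0 = 1.
Substitute y = x^r sum a_n x^n and match x^{r+n}. The recurrence is
  D(n) a_n + 1 a_{n-1} = 0,  where D(n) = (r+n)(r+n-1) + (7/6)(r+n) + (-1/6).
  a_n = -1 / D(n) * a_{n-1}.
Since the indicial polynomial factors as (r - r_1)(r - r_2), D(n) = (r_1 + n - r_1)(r_1 + n - r_2) = n(n + 5/6).
Evaluating step by step (a_0 = 1):
  n = 1: D(1) = 1(1 + 5/6) = 11/6; numerator = -1(1) = -1; a_1 = (-1)/(11/6) = -6/11
  n = 2: D(2) = 2(2 + 5/6) = 17/3; numerator = -1(-6/11) = 6/11; a_2 = (6/11)/(17/3) = 18/187
  n = 3: D(3) = 3(3 + 5/6) = 23/2; numerator = -1(18/187) = -18/187; a_3 = (-18/187)/(23/2) = -36/4301

r = 1/3; a_0 = 1; a_1 = -6/11; a_2 = 18/187; a_3 = -36/4301


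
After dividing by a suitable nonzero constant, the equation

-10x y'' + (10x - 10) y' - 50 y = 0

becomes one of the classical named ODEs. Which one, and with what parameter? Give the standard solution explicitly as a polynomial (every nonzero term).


All three coefficients share the factor -10; dividing through by -10 gives  x y'' + (1 - x) y' + 5 y = 0.
This matches the Laguerre equation x y'' + (1 - x) y' + n y = 0 with n = 5; the polynomial solution is L_5(x).
With y = sum_k a_k x^k, matching x^k gives (k+1)k a_{k+1} + (k+1) a_{k+1} - k a_k + n a_k = 0, i.e. (k+1)^2 a_{k+1} = (k - n) a_k = (k - 5) a_k. The right side vanishes at k = 5, so the series terminates at degree 5.
Standard normalization L_n(0) = 1 gives a_0 = 1. Work upward with a_{k+1} = (k - 5) a_k / (k+1)^2:
  a_1 = (0 - 5)(1) / 1^2 = -5/1 = -5
  a_2 = (1 - 5)(-5) / 2^2 = 20/4 = 5
  a_3 = (2 - 5)(5) / 3^2 = -15/9 = -5/3
  a_4 = (3 - 5)(-5/3) / 4^2 = (10/3)/16 = 5/24
  a_5 = (4 - 5)(5/24) / 5^2 = (-5/24)/25 = -1/120
Hence L_5(x) = -x^5/120 + 5 x^4/24 - 5 x^3/3 + 5 x^2 - 5 x + 1.

L_5(x); series = -x^5/120 + 5 x^4/24 - 5 x^3/3 + 5 x^2 - 5 x + 1


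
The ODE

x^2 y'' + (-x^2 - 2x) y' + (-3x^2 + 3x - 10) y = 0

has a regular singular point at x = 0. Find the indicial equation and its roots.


Divide by x^2 to reach normal form y'' + P_1(x) y' + P_2(x) y = 0 with P_1(x) = -1 - 2/x and P_2(x) = -3 + 3/x - 10/x^2.
x = 0 is a singular point because the y'-coefficient -1 - 2/x has a pole at x = 0 and the y-coefficient -3 + 3/x - 10/x^2 has a pole at x = 0.
It is a regular singular point because x P_1(x) = p(x) = -x - 2 and x^2 P_2(x) = q(x) = -3x^2 + 3x - 10 are polynomials, hence analytic at x = 0.
p(0) = -2,  q(0) = -10.
Indicial equation: r(r-1) + p(0) r + q(0) = 0, i.e. r^2 + (p(0) - 1) r + q(0) = 0, i.e. r^2 - 3 r - 10 = 0.
Discriminant: (-3)^2 - 4(-10) = 49, so r = (3 ± 7)/2.
Solving: r_1 = 5, r_2 = -2.

indicial: r^2 - 3 r - 10 = 0; roots r_1 = 5, r_2 = -2


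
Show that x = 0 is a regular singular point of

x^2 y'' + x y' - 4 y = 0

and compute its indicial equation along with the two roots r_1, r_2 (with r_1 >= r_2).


Divide by x^2 to reach normal form y'' + P_1(x) y' + P_2(x) y = 0 with P_1(x) = 1/x and P_2(x) = -4/x^2.
x = 0 is a singular point because the y'-coefficient 1/x has a pole at x = 0 and the y-coefficient -4/x^2 has a pole at x = 0.
It is a regular singular point because x P_1(x) = p(x) = 1 and x^2 P_2(x) = q(x) = -4 are polynomials, hence analytic at x = 0.
p(0) = 1,  q(0) = -4.
Indicial equation: r(r-1) + p(0) r + q(0) = 0, i.e. r^2 + (p(0) - 1) r + q(0) = 0, i.e. r^2 - 4 = 0.
Discriminant: (0)^2 - 4(-4) = 16, so r = (0 ± 4)/2.
Solving: r_1 = 2, r_2 = -2.

indicial: r^2 - 4 = 0; roots r_1 = 2, r_2 = -2


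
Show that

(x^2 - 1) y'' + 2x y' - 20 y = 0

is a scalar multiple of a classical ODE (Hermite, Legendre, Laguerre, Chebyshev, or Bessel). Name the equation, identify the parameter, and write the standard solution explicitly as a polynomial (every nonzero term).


All three coefficients share the factor -1; dividing through by -1 gives  (1 - x^2) y'' - 2x y' + 20 y = 0.
This matches the Legendre equation (1 - x^2) y'' - 2x y' + n(n+1) y = 0 (note the -2x y' term) with n(n+1) = 20, so n = 4; the polynomial solution is P_4(x).
With y = sum_k a_k x^k, matching x^k gives (k+2)(k+1) a_{k+2} = [k(k+1) - n(n+1)] a_k = (k - 4)(k + 5) a_k. The right side vanishes at k = 4, so the series with the parity of 4 terminates at degree 4.
Standard normalization (P_n(1) = 1): leading coefficient (2n)!/(2^n (n!)^2) = 40320/(16*576) = 35/8, so a_4 = 35/8. Work downward with a_k = (k+1)(k+2) a_{k+2} / ((k - 4)(k + 5)):
  a_2 = (3)(4)(35/8) / ((2 - 4)(2 + 5)) = (105/2)/(-14) = -15/4
  a_0 = (1)(2)(-15/4) / ((0 - 4)(0 + 5)) = (-15/2)/(-20) = 3/8
Hence P_4(x) = 35 x^4/8 - 15 x^2/4 + 3/8.

P_4(x); series = 35 x^4/8 - 15 x^2/4 + 3/8


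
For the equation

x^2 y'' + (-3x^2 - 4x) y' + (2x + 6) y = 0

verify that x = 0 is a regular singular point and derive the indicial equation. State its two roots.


Divide by x^2 to reach normal form y'' + P_1(x) y' + P_2(x) y = 0 with P_1(x) = -3 - 4/x and P_2(x) = 2/x + 6/x^2.
x = 0 is a singular point because the y'-coefficient -3 - 4/x has a pole at x = 0 and the y-coefficient 2/x + 6/x^2 has a pole at x = 0.
It is a regular singular point because x P_1(x) = p(x) = -3x - 4 and x^2 P_2(x) = q(x) = 2x + 6 are polynomials, hence analytic at x = 0.
p(0) = -4,  q(0) = 6.
Indicial equation: r(r-1) + p(0) r + q(0) = 0, i.e. r^2 + (p(0) - 1) r + q(0) = 0, i.e. r^2 - 5 r + 6 = 0.
Discriminant: (-5)^2 - 4(6) = 1, so r = (5 ± 1)/2.
Solving: r_1 = 3, r_2 = 2.

indicial: r^2 - 5 r + 6 = 0; roots r_1 = 3, r_2 = 2


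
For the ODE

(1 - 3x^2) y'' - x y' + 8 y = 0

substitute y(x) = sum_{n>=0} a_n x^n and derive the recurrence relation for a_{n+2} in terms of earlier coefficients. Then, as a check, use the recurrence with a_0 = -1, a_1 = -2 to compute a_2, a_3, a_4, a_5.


Substitute y = sum_n a_n x^n.
(1 - 3 x^2) y'' contributes (n+2)(n+1) a_{n+2} - 3 n(n-1) a_n at x^n.
-x y'(x) contributes -n a_n at x^n.
8 y(x) contributes 8 a_n at x^n.
Matching x^n: (n+2)(n+1) a_{n+2} + (-3 n(n-1) - n + 8) a_n = 0.
Thus a_{n+2} = (3 n(n-1) + n - 8) / ((n+1)(n+2)) * a_n.

Check with a_0 = -1, a_1 = -2 (apply the recurrence for n = 0, 1, 2, 3): a_0 = -1, a_1 = -2, a_2 = 4, a_3 = 7/3, a_4 = 0, a_5 = 91/60.

a_(n+2) = (3 n(n-1) + n - 8) / ((n+1)(n+2)) * a_n; check: a_0 = -1, a_1 = -2, a_2 = 4, a_3 = 7/3, a_4 = 0, a_5 = 91/60


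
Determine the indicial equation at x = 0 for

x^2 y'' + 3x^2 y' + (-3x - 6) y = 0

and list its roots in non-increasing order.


Divide by x^2 to reach normal form y'' + P_1(x) y' + P_2(x) y = 0 with P_1(x) = 3 and P_2(x) = -3/x - 6/x^2.
x = 0 is a singular point because the y-coefficient -3/x - 6/x^2 has a pole at x = 0.
It is a regular singular point because x P_1(x) = p(x) = 3x and x^2 P_2(x) = q(x) = -3x - 6 are polynomials, hence analytic at x = 0.
p(0) = 0,  q(0) = -6.
Indicial equation: r(r-1) + p(0) r + q(0) = 0, i.e. r^2 + (p(0) - 1) r + q(0) = 0, i.e. r^2 - 1 r - 6 = 0.
Discriminant: (-1)^2 - 4(-6) = 25, so r = (1 ± 5)/2.
Solving: r_1 = 3, r_2 = -2.

indicial: r^2 - 1 r - 6 = 0; roots r_1 = 3, r_2 = -2


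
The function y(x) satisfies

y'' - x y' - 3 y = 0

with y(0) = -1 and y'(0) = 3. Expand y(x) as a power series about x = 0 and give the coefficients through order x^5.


Ansatz: y(x) = sum_{n>=0} a_n x^n, so y'(x) = sum_{n>=1} n a_n x^(n-1) and y''(x) = sum_{n>=2} n(n-1) a_n x^(n-2).
Substitute into P(x) y'' + Q(x) y' + R(x) y = 0 with P(x) = 1, Q(x) = -x, R(x) = -3, and match powers of x.
Initial conditions: a_0 = -1, a_1 = 3.
Setting the coefficient of each power of x to zero and solving order by order (substituting the coefficients already found):
  x^0: 2 a_2 - 3 a_0 = 0  ->  2 a_2 = 3 a_0 = -3  ->  a_2 = -3/2
  x^1: 6 a_3 - 4 a_1 = 0  ->  6 a_3 = 4 a_1 = 12  ->  a_3 = 2
  x^2: 12 a_4 - 5 a_2 = 0  ->  12 a_4 = 5 a_2 = -15/2  ->  a_4 = -5/8
  x^3: 20 a_5 - 6 a_3 = 0  ->  20 a_5 = 6 a_3 = 12  ->  a_5 = 3/5
Truncated series: y(x) = -1 + 3 x - (3/2) x^2 + 2 x^3 - (5/8) x^4 + (3/5) x^5 + O(x^6).

a_0 = -1; a_1 = 3; a_2 = -3/2; a_3 = 2; a_4 = -5/8; a_5 = 3/5


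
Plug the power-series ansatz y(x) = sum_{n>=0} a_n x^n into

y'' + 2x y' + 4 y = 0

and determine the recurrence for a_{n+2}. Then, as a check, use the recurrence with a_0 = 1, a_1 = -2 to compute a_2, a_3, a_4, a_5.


Substitute y = sum_n a_n x^n.
y''(x) has coefficient (n+2)(n+1) a_{n+2} at x^n;
2 x y'(x) has coefficient 2 n a_n at x^n (shift);
4 y(x) has coefficient 4 a_n at x^n.
Matching x^n: (n+2)(n+1) a_{n+2} + (2n + 4) a_n = 0.
Thus a_{n+2} = (-2n - 4) / ((n+1)(n+2)) * a_n.

Check with a_0 = 1, a_1 = -2 (apply the recurrence for n = 0, 1, 2, 3): a_0 = 1, a_1 = -2, a_2 = -2, a_3 = 2, a_4 = 4/3, a_5 = -1.

a_(n+2) = (-2n - 4) / ((n+1)(n+2)) * a_n; check: a_0 = 1, a_1 = -2, a_2 = -2, a_3 = 2, a_4 = 4/3, a_5 = -1


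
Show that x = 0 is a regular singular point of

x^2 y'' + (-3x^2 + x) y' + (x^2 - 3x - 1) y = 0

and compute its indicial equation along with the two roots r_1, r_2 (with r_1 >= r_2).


Divide by x^2 to reach normal form y'' + P_1(x) y' + P_2(x) y = 0 with P_1(x) = -3 + 1/x and P_2(x) = 1 - 3/x - 1/x^2.
x = 0 is a singular point because the y'-coefficient -3 + 1/x has a pole at x = 0 and the y-coefficient 1 - 3/x - 1/x^2 has a pole at x = 0.
It is a regular singular point because x P_1(x) = p(x) = 1 - 3x and x^2 P_2(x) = q(x) = x^2 - 3x - 1 are polynomials, hence analytic at x = 0.
p(0) = 1,  q(0) = -1.
Indicial equation: r(r-1) + p(0) r + q(0) = 0, i.e. r^2 + (p(0) - 1) r + q(0) = 0, i.e. r^2 - 1 = 0.
Discriminant: (0)^2 - 4(-1) = 4, so r = (0 ± 2)/2.
Solving: r_1 = 1, r_2 = -1.

indicial: r^2 - 1 = 0; roots r_1 = 1, r_2 = -1


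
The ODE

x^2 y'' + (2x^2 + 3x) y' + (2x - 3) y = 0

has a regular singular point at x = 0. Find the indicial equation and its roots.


Divide by x^2 to reach normal form y'' + P_1(x) y' + P_2(x) y = 0 with P_1(x) = 2 + 3/x and P_2(x) = 2/x - 3/x^2.
x = 0 is a singular point because the y'-coefficient 2 + 3/x has a pole at x = 0 and the y-coefficient 2/x - 3/x^2 has a pole at x = 0.
It is a regular singular point because x P_1(x) = p(x) = 2x + 3 and x^2 P_2(x) = q(x) = 2x - 3 are polynomials, hence analytic at x = 0.
p(0) = 3,  q(0) = -3.
Indicial equation: r(r-1) + p(0) r + q(0) = 0, i.e. r^2 + (p(0) - 1) r + q(0) = 0, i.e. r^2 + 2 r - 3 = 0.
Discriminant: (2)^2 - 4(-3) = 16, so r = (-2 ± 4)/2.
Solving: r_1 = 1, r_2 = -3.

indicial: r^2 + 2 r - 3 = 0; roots r_1 = 1, r_2 = -3


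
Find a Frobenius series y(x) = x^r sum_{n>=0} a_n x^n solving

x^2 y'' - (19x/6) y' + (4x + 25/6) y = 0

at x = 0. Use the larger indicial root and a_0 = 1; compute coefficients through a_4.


Write in Frobenius form y'' + (p(x)/x) y' + (q(x)/x^2) y = 0:
  p(x) = -19/6,  q(x) = 4x + 25/6.
Indicial equation: r(r-1) + (-19/6) r + (25/6) = 0 -> roots r_1 = 5/2, r_2 = 5/3.
Take r = r_1 = 5/2. Let y(x) = x^r sum_{n>=0} a_n x^n with a_0 = 1.
Substitute y = x^r sum a_n x^n and match x^{r+n}. The recurrence is
  D(n) a_n + 4 a_{n-1} = 0,  where D(n) = (r+n)(r+n-1) + (-19/6)(r+n) + (25/6).
  a_n = -4 / D(n) * a_{n-1}.
Since the indicial polynomial factors as (r - r_1)(r - r_2), D(n) = (r_1 + n - r_1)(r_1 + n - r_2) = n(n + 5/6).
Evaluating step by step (a_0 = 1):
  n = 1: D(1) = 1(1 + 5/6) = 11/6; numerator = -4(1) = -4; a_1 = (-4)/(11/6) = -24/11
  n = 2: D(2) = 2(2 + 5/6) = 17/3; numerator = -4(-24/11) = 96/11; a_2 = (96/11)/(17/3) = 288/187
  n = 3: D(3) = 3(3 + 5/6) = 23/2; numerator = -4(288/187) = -1152/187; a_3 = (-1152/187)/(23/2) = -2304/4301
  n = 4: D(4) = 4(4 + 5/6) = 58/3; numerator = -4(-2304/4301) = 9216/4301; a_4 = (9216/4301)/(58/3) = 13824/124729

r = 5/2; a_0 = 1; a_1 = -24/11; a_2 = 288/187; a_3 = -2304/4301; a_4 = 13824/124729


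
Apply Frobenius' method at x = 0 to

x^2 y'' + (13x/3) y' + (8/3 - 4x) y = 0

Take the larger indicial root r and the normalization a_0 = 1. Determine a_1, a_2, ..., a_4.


Write in Frobenius form y'' + (p(x)/x) y' + (q(x)/x^2) y = 0:
  p(x) = 13/3,  q(x) = 8/3 - 4x.
Indicial equation: r(r-1) + (13/3) r + (8/3) = 0 -> roots r_1 = -4/3, r_2 = -2.
Take r = r_1 = -4/3. Let y(x) = x^r sum_{n>=0} a_n x^n with a_0 = 1.
Substitute y = x^r sum a_n x^n and match x^{r+n}. The recurrence is
  D(n) a_n - 4 a_{n-1} = 0,  where D(n) = (r+n)(r+n-1) + (13/3)(r+n) + (8/3).
  a_n = 4 / D(n) * a_{n-1}.
Since the indicial polynomial factors as (r - r_1)(r - r_2), D(n) = (r_1 + n - r_1)(r_1 + n - r_2) = n(n + 2/3).
Evaluating step by step (a_0 = 1):
  n = 1: D(1) = 1(1 + 2/3) = 5/3; numerator = 4(1) = 4; a_1 = (4)/(5/3) = 12/5
  n = 2: D(2) = 2(2 + 2/3) = 16/3; numerator = 4(12/5) = 48/5; a_2 = (48/5)/(16/3) = 9/5
  n = 3: D(3) = 3(3 + 2/3) = 11; numerator = 4(9/5) = 36/5; a_3 = (36/5)/(11) = 36/55
  n = 4: D(4) = 4(4 + 2/3) = 56/3; numerator = 4(36/55) = 144/55; a_4 = (144/55)/(56/3) = 54/385

r = -4/3; a_0 = 1; a_1 = 12/5; a_2 = 9/5; a_3 = 36/55; a_4 = 54/385


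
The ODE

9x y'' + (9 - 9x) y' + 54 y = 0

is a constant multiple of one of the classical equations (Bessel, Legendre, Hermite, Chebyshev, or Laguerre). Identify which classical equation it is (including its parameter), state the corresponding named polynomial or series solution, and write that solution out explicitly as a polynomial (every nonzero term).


All three coefficients share the factor 9; dividing through by 9 gives  x y'' + (1 - x) y' + 6 y = 0.
This matches the Laguerre equation x y'' + (1 - x) y' + n y = 0 with n = 6; the polynomial solution is L_6(x).
With y = sum_k a_k x^k, matching x^k gives (k+1)k a_{k+1} + (k+1) a_{k+1} - k a_k + n a_k = 0, i.e. (k+1)^2 a_{k+1} = (k - n) a_k = (k - 6) a_k. The right side vanishes at k = 6, so the series terminates at degree 6.
Standard normalization L_n(0) = 1 gives a_0 = 1. Work upward with a_{k+1} = (k - 6) a_k / (k+1)^2:
  a_1 = (0 - 6)(1) / 1^2 = -6/1 = -6
  a_2 = (1 - 6)(-6) / 2^2 = 30/4 = 15/2
  a_3 = (2 - 6)(15/2) / 3^2 = -30/9 = -10/3
  a_4 = (3 - 6)(-10/3) / 4^2 = 10/16 = 5/8
  a_5 = (4 - 6)(5/8) / 5^2 = (-5/4)/25 = -1/20
  a_6 = (5 - 6)(-1/20) / 6^2 = (1/20)/36 = 1/720
Hence L_6(x) = x^6/720 - x^5/20 + 5 x^4/8 - 10 x^3/3 + 15 x^2/2 - 6 x + 1.

L_6(x); series = x^6/720 - x^5/20 + 5 x^4/8 - 10 x^3/3 + 15 x^2/2 - 6 x + 1


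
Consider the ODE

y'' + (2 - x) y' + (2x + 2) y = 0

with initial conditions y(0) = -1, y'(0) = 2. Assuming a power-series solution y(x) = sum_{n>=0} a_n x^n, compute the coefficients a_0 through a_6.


Ansatz: y(x) = sum_{n>=0} a_n x^n, so y'(x) = sum_{n>=1} n a_n x^(n-1) and y''(x) = sum_{n>=2} n(n-1) a_n x^(n-2).
Substitute into P(x) y'' + Q(x) y' + R(x) y = 0 with P(x) = 1, Q(x) = 2 - x, R(x) = 2x + 2, and match powers of x.
Initial conditions: a_0 = -1, a_1 = 2.
Setting the coefficient of each power of x to zero and solving order by order (substituting the coefficients already found):
  x^0: 2 a_2 + 2 a_1 + 2 a_0 = 0  ->  2 a_2 = -2 a_1 - 2 a_0 = -2  ->  a_2 = -1
  x^1: 6 a_3 + 4 a_2 + a_1 + 2 a_0 = 0  ->  6 a_3 = -4 a_2 - a_1 - 2 a_0 = 4  ->  a_3 = 2/3
  x^2: 12 a_4 + 6 a_3 + 2 a_1 = 0  ->  12 a_4 = -6 a_3 - 2 a_1 = -8  ->  a_4 = -2/3
  x^3: 20 a_5 + 8 a_4 - a_3 + 2 a_2 = 0  ->  20 a_5 = -8 a_4 + a_3 - 2 a_2 = 8  ->  a_5 = 2/5
  x^4: 30 a_6 + 10 a_5 - 2 a_4 + 2 a_3 = 0  ->  30 a_6 = -10 a_5 + 2 a_4 - 2 a_3 = -20/3  ->  a_6 = -2/9
Truncated series: y(x) = -1 + 2 x - x^2 + (2/3) x^3 - (2/3) x^4 + (2/5) x^5 - (2/9) x^6 + O(x^7).

a_0 = -1; a_1 = 2; a_2 = -1; a_3 = 2/3; a_4 = -2/3; a_5 = 2/5; a_6 = -2/9


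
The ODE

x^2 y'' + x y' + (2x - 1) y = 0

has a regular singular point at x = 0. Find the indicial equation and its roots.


Divide by x^2 to reach normal form y'' + P_1(x) y' + P_2(x) y = 0 with P_1(x) = 1/x and P_2(x) = 2/x - 1/x^2.
x = 0 is a singular point because the y'-coefficient 1/x has a pole at x = 0 and the y-coefficient 2/x - 1/x^2 has a pole at x = 0.
It is a regular singular point because x P_1(x) = p(x) = 1 and x^2 P_2(x) = q(x) = 2x - 1 are polynomials, hence analytic at x = 0.
p(0) = 1,  q(0) = -1.
Indicial equation: r(r-1) + p(0) r + q(0) = 0, i.e. r^2 + (p(0) - 1) r + q(0) = 0, i.e. r^2 - 1 = 0.
Discriminant: (0)^2 - 4(-1) = 4, so r = (0 ± 2)/2.
Solving: r_1 = 1, r_2 = -1.

indicial: r^2 - 1 = 0; roots r_1 = 1, r_2 = -1


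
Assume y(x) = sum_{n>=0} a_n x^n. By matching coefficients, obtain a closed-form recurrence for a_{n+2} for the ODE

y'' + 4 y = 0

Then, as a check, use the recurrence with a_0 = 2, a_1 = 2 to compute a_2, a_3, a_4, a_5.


Substitute y = sum_n a_n x^n into y'' + (const) y = 0.
y''(x) = sum_{n>=0} (n+2)(n+1) a_{n+2} x^n.
The ODE becomes sum_n [(n+2)(n+1) a_{n+2} + 4 a_n] x^n = 0.
Setting each coefficient to zero gives the recurrence:
  (n+2)(n+1) a_{n+2} + 4 a_n = 0,
  a_{n+2} = -4 / ((n+1)(n+2)) a_n.

Check with a_0 = 2, a_1 = 2 (apply the recurrence for n = 0, 1, 2, 3): a_0 = 2, a_1 = 2, a_2 = -4, a_3 = -4/3, a_4 = 4/3, a_5 = 4/15.

a_{n+2} = -4/((n+1)(n+2)) * a_n; check: a_0 = 2, a_1 = 2, a_2 = -4, a_3 = -4/3, a_4 = 4/3, a_5 = 4/15


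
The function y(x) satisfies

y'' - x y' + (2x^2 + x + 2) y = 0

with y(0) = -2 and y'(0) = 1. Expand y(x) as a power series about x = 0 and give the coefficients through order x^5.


Ansatz: y(x) = sum_{n>=0} a_n x^n, so y'(x) = sum_{n>=1} n a_n x^(n-1) and y''(x) = sum_{n>=2} n(n-1) a_n x^(n-2).
Substitute into P(x) y'' + Q(x) y' + R(x) y = 0 with P(x) = 1, Q(x) = -x, R(x) = 2x^2 + x + 2, and match powers of x.
Initial conditions: a_0 = -2, a_1 = 1.
Setting the coefficient of each power of x to zero and solving order by order (substituting the coefficients already found):
  x^0: 2 a_2 + 2 a_0 = 0  ->  2 a_2 = -2 a_0 = 4  ->  a_2 = 2
  x^1: 6 a_3 + a_1 + a_0 = 0  ->  6 a_3 = -a_1 - a_0 = 1  ->  a_3 = 1/6
  x^2: 12 a_4 + a_1 + 2 a_0 = 0  ->  12 a_4 = -a_1 - 2 a_0 = 3  ->  a_4 = 1/4
  x^3: 20 a_5 - a_3 + a_2 + 2 a_1 = 0  ->  20 a_5 = a_3 - a_2 - 2 a_1 = -23/6  ->  a_5 = -23/120
Truncated series: y(x) = -2 + x + 2 x^2 + (1/6) x^3 + (1/4) x^4 - (23/120) x^5 + O(x^6).

a_0 = -2; a_1 = 1; a_2 = 2; a_3 = 1/6; a_4 = 1/4; a_5 = -23/120


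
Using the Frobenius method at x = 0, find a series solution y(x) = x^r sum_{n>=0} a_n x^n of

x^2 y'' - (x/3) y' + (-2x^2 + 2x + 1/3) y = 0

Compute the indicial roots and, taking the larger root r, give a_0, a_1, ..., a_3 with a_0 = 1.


Write in Frobenius form y'' + (p(x)/x) y' + (q(x)/x^2) y = 0:
  p(x) = -1/3,  q(x) = -2x^2 + 2x + 1/3.
Indicial equation: r(r-1) + (-1/3) r + (1/3) = 0 -> roots r_1 = 1, r_2 = 1/3.
Take r = r_1 = 1. Let y(x) = x^r sum_{n>=0} a_n x^n with a_0 = 1.
Substitute y = x^r sum a_n x^n and match x^{r+n}. The recurrence is
  D(n) a_n + 2 a_{n-1} - 2 a_{n-2} = 0,  where D(n) = (r+n)(r+n-1) + (-1/3)(r+n) + (1/3).
  a_n = [-2 a_{n-1} + 2 a_{n-2}] / D(n).
Since the indicial polynomial factors as (r - r_1)(r - r_2), D(n) = (r_1 + n - r_1)(r_1 + n - r_2) = n(n + 2/3).
Evaluating step by step (a_0 = 1):
  n = 1: D(1) = 1(1 + 2/3) = 5/3; numerator = -2(1) = -2; a_1 = (-2)/(5/3) = -6/5
  n = 2: D(2) = 2(2 + 2/3) = 16/3; numerator = -2(-6/5) + 2(1) = 22/5; a_2 = (22/5)/(16/3) = 33/40
  n = 3: D(3) = 3(3 + 2/3) = 11; numerator = -2(33/40) + 2(-6/5) = -81/20; a_3 = (-81/20)/(11) = -81/220

r = 1; a_0 = 1; a_1 = -6/5; a_2 = 33/40; a_3 = -81/220


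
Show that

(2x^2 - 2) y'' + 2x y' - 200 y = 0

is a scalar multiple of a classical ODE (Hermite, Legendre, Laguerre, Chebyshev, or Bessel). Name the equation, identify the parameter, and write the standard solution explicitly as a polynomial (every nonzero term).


All three coefficients share the factor -2; dividing through by -2 gives  (1 - x^2) y'' - x y' + 100 y = 0.
This matches the Chebyshev equation (1 - x^2) y'' - x y' + n^2 y = 0 (note the -x y' term, not -2x y') with n^2 = 100, so n = 10; the polynomial solution is T_10(x).
With y = sum_k a_k x^k, matching x^k gives (k+2)(k+1) a_{k+2} = (k^2 - n^2) a_k = (k - 10)(k + 10) a_k. The right side vanishes at k = 10, so the series with the parity of 10 terminates at degree 10.
Standard normalization: leading coefficient of T_n is 2^(n-1), so a_10 = 2^9 = 512. Work downward with a_k = (k+1)(k+2) a_{k+2} / ((k - 10)(k + 10)):
  a_8 = (9)(10)(512) / ((8 - 10)(8 + 10)) = 46080/(-36) = -1280
  a_6 = (7)(8)(-1280) / ((6 - 10)(6 + 10)) = -71680/(-64) = 1120
  a_4 = (5)(6)(1120) / ((4 - 10)(4 + 10)) = 33600/(-84) = -400
  a_2 = (3)(4)(-400) / ((2 - 10)(2 + 10)) = -4800/(-96) = 50
  a_0 = (1)(2)(50) / ((0 - 10)(0 + 10)) = 100/(-100) = -1
Hence T_10(x) = 512 x^10 - 1280 x^8 + 1120 x^6 - 400 x^4 + 50 x^2 - 1.

T_10(x); series = 512 x^10 - 1280 x^8 + 1120 x^6 - 400 x^4 + 50 x^2 - 1


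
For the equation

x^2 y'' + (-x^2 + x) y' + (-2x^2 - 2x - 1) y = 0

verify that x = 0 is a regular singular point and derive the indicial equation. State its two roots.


Divide by x^2 to reach normal form y'' + P_1(x) y' + P_2(x) y = 0 with P_1(x) = -1 + 1/x and P_2(x) = -2 - 2/x - 1/x^2.
x = 0 is a singular point because the y'-coefficient -1 + 1/x has a pole at x = 0 and the y-coefficient -2 - 2/x - 1/x^2 has a pole at x = 0.
It is a regular singular point because x P_1(x) = p(x) = 1 - x and x^2 P_2(x) = q(x) = -2x^2 - 2x - 1 are polynomials, hence analytic at x = 0.
p(0) = 1,  q(0) = -1.
Indicial equation: r(r-1) + p(0) r + q(0) = 0, i.e. r^2 + (p(0) - 1) r + q(0) = 0, i.e. r^2 - 1 = 0.
Discriminant: (0)^2 - 4(-1) = 4, so r = (0 ± 2)/2.
Solving: r_1 = 1, r_2 = -1.

indicial: r^2 - 1 = 0; roots r_1 = 1, r_2 = -1


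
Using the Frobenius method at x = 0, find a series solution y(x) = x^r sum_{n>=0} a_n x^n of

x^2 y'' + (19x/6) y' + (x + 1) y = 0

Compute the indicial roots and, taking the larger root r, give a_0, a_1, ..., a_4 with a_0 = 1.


Write in Frobenius form y'' + (p(x)/x) y' + (q(x)/x^2) y = 0:
  p(x) = 19/6,  q(x) = x + 1.
Indicial equation: r(r-1) + (19/6) r + (1) = 0 -> roots r_1 = -2/3, r_2 = -3/2.
Take r = r_1 = -2/3. Let y(x) = x^r sum_{n>=0} a_n x^n with a_0 = 1.
Substitute y = x^r sum a_n x^n and match x^{r+n}. The recurrence is
  D(n) a_n + 1 a_{n-1} = 0,  where D(n) = (r+n)(r+n-1) + (19/6)(r+n) + (1).
  a_n = -1 / D(n) * a_{n-1}.
Since the indicial polynomial factors as (r - r_1)(r - r_2), D(n) = (r_1 + n - r_1)(r_1 + n - r_2) = n(n + 5/6).
Evaluating step by step (a_0 = 1):
  n = 1: D(1) = 1(1 + 5/6) = 11/6; numerator = -1(1) = -1; a_1 = (-1)/(11/6) = -6/11
  n = 2: D(2) = 2(2 + 5/6) = 17/3; numerator = -1(-6/11) = 6/11; a_2 = (6/11)/(17/3) = 18/187
  n = 3: D(3) = 3(3 + 5/6) = 23/2; numerator = -1(18/187) = -18/187; a_3 = (-18/187)/(23/2) = -36/4301
  n = 4: D(4) = 4(4 + 5/6) = 58/3; numerator = -1(-36/4301) = 36/4301; a_4 = (36/4301)/(58/3) = 54/124729

r = -2/3; a_0 = 1; a_1 = -6/11; a_2 = 18/187; a_3 = -36/4301; a_4 = 54/124729


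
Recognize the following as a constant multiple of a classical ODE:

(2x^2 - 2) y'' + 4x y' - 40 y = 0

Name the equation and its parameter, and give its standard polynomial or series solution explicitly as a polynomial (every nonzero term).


All three coefficients share the factor -2; dividing through by -2 gives  (1 - x^2) y'' - 2x y' + 20 y = 0.
This matches the Legendre equation (1 - x^2) y'' - 2x y' + n(n+1) y = 0 (note the -2x y' term) with n(n+1) = 20, so n = 4; the polynomial solution is P_4(x).
With y = sum_k a_k x^k, matching x^k gives (k+2)(k+1) a_{k+2} = [k(k+1) - n(n+1)] a_k = (k - 4)(k + 5) a_k. The right side vanishes at k = 4, so the series with the parity of 4 terminates at degree 4.
Standard normalization (P_n(1) = 1): leading coefficient (2n)!/(2^n (n!)^2) = 40320/(16*576) = 35/8, so a_4 = 35/8. Work downward with a_k = (k+1)(k+2) a_{k+2} / ((k - 4)(k + 5)):
  a_2 = (3)(4)(35/8) / ((2 - 4)(2 + 5)) = (105/2)/(-14) = -15/4
  a_0 = (1)(2)(-15/4) / ((0 - 4)(0 + 5)) = (-15/2)/(-20) = 3/8
Hence P_4(x) = 35 x^4/8 - 15 x^2/4 + 3/8.

P_4(x); series = 35 x^4/8 - 15 x^2/4 + 3/8
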